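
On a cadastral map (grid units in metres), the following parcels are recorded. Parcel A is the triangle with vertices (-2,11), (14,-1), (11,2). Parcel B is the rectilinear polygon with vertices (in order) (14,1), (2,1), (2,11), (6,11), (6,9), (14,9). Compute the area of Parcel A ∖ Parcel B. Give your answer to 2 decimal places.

1.13

|Parcel A| = 6, |Parcel A∩Parcel B| = 4.8718.
|Parcel A ∖ Parcel B| = |Parcel A| − |Parcel A∩Parcel B| = 6 − 4.8718 = 1.13.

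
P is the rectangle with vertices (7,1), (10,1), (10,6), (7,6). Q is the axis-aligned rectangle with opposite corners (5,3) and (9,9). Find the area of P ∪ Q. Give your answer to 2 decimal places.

33.00

By inclusion–exclusion:
Individual areas: |P| = 15, |Q| = 24.
|P∩Q|: x∈[7,9], y∈[3,6] → 2·3 = 6.
|P ∪ Q| = 39 − 6 = 33.00.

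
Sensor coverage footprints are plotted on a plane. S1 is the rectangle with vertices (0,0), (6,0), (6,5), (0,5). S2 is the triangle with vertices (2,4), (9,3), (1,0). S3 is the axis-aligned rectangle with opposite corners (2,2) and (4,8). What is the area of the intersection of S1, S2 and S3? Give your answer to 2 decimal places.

3.71

The intersection is the polygon with vertices (4,3.714), (4,2), (2,2), (2,4).
By the shoelace formula its area is 3.71.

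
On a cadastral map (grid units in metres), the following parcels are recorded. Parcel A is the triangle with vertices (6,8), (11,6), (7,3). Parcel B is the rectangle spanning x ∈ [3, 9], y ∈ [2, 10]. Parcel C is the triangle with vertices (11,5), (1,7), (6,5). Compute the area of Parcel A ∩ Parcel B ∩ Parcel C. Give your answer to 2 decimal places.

The intersection is the polygon with vertices (9,5), (6.6,5), (6.417,5.917), (9,5.4).
By the shoelace formula its area is 1.62.

1.62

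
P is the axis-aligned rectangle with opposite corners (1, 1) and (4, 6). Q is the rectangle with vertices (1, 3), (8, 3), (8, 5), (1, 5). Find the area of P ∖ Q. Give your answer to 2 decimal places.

9.00

|P∩Q|: x∈[1,4], y∈[3,5] → 3·2 = 6.
|P| = 15.
|P ∖ Q| = |P| − |P∩Q| = 15 − 6 = 9.00.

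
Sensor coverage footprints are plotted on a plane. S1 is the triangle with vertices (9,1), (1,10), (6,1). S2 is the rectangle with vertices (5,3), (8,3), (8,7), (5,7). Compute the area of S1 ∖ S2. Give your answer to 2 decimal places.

|S1| = 13.5, |S1∩S2| = 2.7778.
|S1 ∖ S2| = |S1| − |S1∩S2| = 13.5 − 2.7778 = 10.72.

10.72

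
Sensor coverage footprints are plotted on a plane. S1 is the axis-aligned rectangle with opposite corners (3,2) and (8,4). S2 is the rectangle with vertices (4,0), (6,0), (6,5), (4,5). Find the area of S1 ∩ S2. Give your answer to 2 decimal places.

|S1∩S2|: x∈[4,6], y∈[2,4] → 2·2 = 4.

4.00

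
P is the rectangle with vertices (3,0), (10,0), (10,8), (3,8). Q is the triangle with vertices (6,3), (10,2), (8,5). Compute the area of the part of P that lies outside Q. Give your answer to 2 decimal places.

51.00

|P| = 56, |P∩Q| = 5.
|P ∖ Q| = |P| − |P∩Q| = 56 − 5 = 51.00.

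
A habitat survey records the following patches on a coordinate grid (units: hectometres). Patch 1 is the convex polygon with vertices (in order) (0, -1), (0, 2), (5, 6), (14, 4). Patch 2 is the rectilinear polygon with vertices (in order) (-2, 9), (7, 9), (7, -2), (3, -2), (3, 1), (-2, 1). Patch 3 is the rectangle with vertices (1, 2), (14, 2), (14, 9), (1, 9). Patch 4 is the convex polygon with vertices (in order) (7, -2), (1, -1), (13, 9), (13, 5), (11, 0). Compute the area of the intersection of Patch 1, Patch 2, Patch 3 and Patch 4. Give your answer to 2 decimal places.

2.40

The intersection is the polygon with vertices (7,2), (4.6,2), (7,4).
By the shoelace formula its area is 2.40.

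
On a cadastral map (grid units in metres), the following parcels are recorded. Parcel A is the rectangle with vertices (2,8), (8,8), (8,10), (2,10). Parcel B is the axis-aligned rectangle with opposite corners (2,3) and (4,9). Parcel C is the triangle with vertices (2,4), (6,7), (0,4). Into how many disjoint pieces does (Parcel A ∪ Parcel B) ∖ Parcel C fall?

(Parcel A ∪ Parcel B) ∖ Parcel C splits into 2 disjoint pieces (area 17, area 3.5).

2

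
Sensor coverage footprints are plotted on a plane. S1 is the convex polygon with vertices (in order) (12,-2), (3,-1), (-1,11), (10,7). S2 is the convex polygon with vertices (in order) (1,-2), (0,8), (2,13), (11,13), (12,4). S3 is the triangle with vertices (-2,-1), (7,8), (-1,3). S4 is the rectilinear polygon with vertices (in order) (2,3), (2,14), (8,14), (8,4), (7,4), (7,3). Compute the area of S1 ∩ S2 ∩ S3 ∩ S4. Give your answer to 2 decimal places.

4.69

The intersection is the polygon with vertices (7,8), (2,3), (2,4.875).
By the shoelace formula its area is 4.69.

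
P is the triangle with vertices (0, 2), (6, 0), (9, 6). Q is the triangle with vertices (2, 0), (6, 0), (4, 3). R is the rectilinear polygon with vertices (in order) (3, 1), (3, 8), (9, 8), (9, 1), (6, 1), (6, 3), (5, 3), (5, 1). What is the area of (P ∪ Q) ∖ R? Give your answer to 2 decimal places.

9.43

|P ∪ Q| = 23.1818.
|(P ∪ Q) ∩ R| = 13.75.
|(P ∪ Q) ∖ R| = 23.1818 − 13.75 = 9.43.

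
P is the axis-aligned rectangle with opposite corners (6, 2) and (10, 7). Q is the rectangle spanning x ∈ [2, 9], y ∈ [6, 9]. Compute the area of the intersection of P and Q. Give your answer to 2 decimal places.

3.00

|P∩Q|: x∈[6,9], y∈[6,7] → 3·1 = 3.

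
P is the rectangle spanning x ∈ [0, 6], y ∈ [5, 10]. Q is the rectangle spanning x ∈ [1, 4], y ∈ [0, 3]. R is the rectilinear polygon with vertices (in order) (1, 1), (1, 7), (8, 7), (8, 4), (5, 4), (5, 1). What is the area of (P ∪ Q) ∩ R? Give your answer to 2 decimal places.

|P ∪ Q| = 39.
|(P ∪ Q) ∩ R| = 16.00.

16.00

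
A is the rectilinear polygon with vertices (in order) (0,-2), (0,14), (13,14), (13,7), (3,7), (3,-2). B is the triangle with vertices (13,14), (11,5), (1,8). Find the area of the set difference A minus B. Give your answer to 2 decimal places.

77.11

|A| = 118, |A∩B| = 40.8889.
|A ∖ B| = |A| − |A∩B| = 118 − 40.8889 = 77.11.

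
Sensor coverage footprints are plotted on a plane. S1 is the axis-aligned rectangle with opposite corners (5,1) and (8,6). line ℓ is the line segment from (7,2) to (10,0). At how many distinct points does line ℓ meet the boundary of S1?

The segment meets the boundary at (8,1.333).

1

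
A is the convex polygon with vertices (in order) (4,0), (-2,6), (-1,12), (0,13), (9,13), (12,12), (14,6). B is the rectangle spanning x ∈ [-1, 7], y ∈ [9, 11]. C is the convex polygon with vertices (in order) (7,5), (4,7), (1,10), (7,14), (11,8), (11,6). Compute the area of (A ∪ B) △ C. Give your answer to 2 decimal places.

97.67

|A ∪ B| = 146.
|(A ∪ B) ∩ C| = 49.4167.
|(A ∪ B) △ C| = 146 + 50.5 − 98.8333 = 97.67.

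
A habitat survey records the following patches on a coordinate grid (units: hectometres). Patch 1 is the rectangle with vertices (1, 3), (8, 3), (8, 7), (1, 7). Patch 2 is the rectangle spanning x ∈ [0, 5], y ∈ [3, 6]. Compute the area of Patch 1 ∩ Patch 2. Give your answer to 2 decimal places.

|Patch 1∩Patch 2|: x∈[1,5], y∈[3,6] → 4·3 = 12.

12.00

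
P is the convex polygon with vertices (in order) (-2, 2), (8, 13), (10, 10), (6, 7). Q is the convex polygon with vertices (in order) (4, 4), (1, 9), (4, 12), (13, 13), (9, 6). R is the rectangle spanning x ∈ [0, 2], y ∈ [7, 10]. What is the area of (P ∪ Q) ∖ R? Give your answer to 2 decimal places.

|P ∪ Q| = 67.1459.
|(P ∪ Q) ∩ R| = 1.3333.
|(P ∪ Q) ∖ R| = 67.1459 − 1.3333 = 65.81.

65.81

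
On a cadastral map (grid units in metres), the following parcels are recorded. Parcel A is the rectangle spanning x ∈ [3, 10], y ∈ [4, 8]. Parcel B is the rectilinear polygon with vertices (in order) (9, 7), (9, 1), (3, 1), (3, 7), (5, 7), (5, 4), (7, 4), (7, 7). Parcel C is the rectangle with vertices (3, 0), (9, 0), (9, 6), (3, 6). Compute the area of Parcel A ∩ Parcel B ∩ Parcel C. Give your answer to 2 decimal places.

8.00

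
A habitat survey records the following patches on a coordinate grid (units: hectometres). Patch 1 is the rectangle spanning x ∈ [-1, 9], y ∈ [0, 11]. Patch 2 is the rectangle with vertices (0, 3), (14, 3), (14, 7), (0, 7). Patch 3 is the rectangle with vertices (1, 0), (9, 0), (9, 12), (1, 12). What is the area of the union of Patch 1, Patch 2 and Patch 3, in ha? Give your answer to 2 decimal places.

By inclusion–exclusion:
Individual areas: |Patch 1| = 110, |Patch 2| = 56, |Patch 3| = 96.
|Patch 1∩Patch 2|: x∈[0,9], y∈[3,7] → 9·4 = 36.
|Patch 1∩Patch 3|: x∈[1,9], y∈[0,11] → 8·11 = 88.
|Patch 2∩Patch 3|: x∈[1,9], y∈[3,7] → 8·4 = 32.
|Patch 1∩Patch 2∩Patch 3| = 32.
|Patch 1 ∪ Patch 2 ∪ Patch 3| = 262 − 156 + 32 = 138.00.

138.00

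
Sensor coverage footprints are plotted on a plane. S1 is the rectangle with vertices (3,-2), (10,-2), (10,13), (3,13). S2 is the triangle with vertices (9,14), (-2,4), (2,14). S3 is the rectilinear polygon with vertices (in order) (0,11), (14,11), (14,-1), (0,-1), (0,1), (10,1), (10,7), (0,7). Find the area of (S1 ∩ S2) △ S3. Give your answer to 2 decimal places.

|S1 ∩ S2| = 10.9136.
|(S1 ∩ S2) ∩ S3| = 3.3136.
|(S1 ∩ S2) △ S3| = 10.9136 + 108 − 6.6273 = 112.29.

112.29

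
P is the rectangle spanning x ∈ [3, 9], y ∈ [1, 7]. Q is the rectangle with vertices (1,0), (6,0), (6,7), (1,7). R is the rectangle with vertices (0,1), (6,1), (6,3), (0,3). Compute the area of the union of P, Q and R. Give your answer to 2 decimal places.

By inclusion–exclusion:
Individual areas: |P| = 36, |Q| = 35, |R| = 12.
|P∩Q|: x∈[3,6], y∈[1,7] → 3·6 = 18.
|P∩R|: x∈[3,6], y∈[1,3] → 3·2 = 6.
|Q∩R|: x∈[1,6], y∈[1,3] → 5·2 = 10.
|P∩Q∩R| = 6.
|P ∪ Q ∪ R| = 83 − 34 + 6 = 55.00.

55.00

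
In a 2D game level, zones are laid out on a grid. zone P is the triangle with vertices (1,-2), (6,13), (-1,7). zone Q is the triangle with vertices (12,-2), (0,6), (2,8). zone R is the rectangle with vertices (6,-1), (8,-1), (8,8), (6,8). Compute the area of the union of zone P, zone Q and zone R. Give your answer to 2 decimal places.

By inclusion–exclusion:
Individual areas: |zone P| = 37.5, |zone Q| = 20, |zone R| = 18.
|zone P∩zone Q| = 7.625.
|zone P∩zone R| = 0.
|zone Q∩zone R| = 3.3333.
|zone P∩zone Q∩zone R| = 0.
|zone P ∪ zone Q ∪ zone R| = 75.5 − 10.9583 + 0 = 64.54.

64.54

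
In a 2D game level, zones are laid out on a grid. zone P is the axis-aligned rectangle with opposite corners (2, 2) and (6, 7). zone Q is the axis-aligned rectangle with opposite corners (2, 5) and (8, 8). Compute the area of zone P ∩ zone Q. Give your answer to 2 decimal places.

8.00

|zone P∩zone Q|: x∈[2,6], y∈[5,7] → 4·2 = 8.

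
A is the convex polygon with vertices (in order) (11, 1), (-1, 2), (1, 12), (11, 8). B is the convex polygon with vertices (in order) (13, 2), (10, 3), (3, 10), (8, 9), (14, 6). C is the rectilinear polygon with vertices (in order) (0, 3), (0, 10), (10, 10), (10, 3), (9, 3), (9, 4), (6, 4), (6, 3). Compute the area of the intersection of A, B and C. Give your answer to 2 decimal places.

The intersection is the polygon with vertices (9,4), (3,10), (8,9), (10,8), (10,3).
By the shoelace formula its area is 19.00.

19.00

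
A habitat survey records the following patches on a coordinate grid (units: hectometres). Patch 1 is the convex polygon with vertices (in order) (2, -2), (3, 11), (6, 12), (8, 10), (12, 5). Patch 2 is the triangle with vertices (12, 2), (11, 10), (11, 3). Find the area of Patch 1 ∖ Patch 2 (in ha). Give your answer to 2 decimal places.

|Patch 1| = 76, |Patch 1∩Patch 2| = 0.8256.
|Patch 1 ∖ Patch 2| = |Patch 1| − |Patch 1∩Patch 2| = 76 − 0.8256 = 75.17.

75.17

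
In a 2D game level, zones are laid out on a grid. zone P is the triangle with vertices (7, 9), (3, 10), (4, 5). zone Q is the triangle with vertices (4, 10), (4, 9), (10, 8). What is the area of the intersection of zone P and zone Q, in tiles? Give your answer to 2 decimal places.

The intersection is the polygon with vertices (7,9), (6.667,8.556), (4,9), (4,9.75).
By the shoelace formula its area is 1.79.

1.79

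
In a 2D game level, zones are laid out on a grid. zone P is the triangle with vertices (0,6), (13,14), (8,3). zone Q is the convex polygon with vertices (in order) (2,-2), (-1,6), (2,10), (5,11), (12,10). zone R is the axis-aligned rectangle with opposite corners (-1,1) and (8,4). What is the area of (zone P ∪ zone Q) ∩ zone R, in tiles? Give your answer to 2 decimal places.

17.25

The region (zone P ∪ zone Q) ∩ zone R is the polygon with vertices (6.603,3.524), (4.5,1), (0.875,1), (-0.25,4), (8,4), (8,3).
By the shoelace formula its area is 17.25.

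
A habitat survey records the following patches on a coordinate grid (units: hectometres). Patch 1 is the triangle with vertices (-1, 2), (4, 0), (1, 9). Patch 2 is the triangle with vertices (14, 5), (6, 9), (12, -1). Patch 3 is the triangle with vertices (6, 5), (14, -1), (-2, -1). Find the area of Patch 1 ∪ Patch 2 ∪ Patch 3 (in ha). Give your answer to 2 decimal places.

90.28

By inclusion–exclusion:
Individual areas: |Patch 1| = 19.5, |Patch 2| = 28, |Patch 3| = 48.
|Patch 1∩Patch 2| = 0.
|Patch 1∩Patch 3| = 3.6928.
|Patch 2∩Patch 3| = 1.5273.
|Patch 1∩Patch 2∩Patch 3| = 0.
|Patch 1 ∪ Patch 2 ∪ Patch 3| = 95.5 − 5.22 + 0 = 90.28.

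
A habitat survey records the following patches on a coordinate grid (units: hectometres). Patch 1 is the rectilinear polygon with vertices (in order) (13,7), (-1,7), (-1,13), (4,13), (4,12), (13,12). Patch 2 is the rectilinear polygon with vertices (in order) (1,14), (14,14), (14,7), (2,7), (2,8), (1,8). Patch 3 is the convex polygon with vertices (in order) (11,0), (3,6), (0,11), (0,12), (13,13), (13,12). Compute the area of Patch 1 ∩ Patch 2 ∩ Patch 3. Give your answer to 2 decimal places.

56.83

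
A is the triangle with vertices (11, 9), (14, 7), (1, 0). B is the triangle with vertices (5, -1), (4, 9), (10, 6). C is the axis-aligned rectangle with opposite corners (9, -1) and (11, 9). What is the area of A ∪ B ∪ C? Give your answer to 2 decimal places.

By inclusion–exclusion:
Individual areas: |A| = 23.5, |B| = 28.5, |C| = 20.
|A∩B| = 9.9011.
|A∩C| = 6.5077.
|B∩C| = 0.95.
|A∩B∩C| = 0.95.
|A ∪ B ∪ C| = 72 − 17.3587 + 0.95 = 55.59.

55.59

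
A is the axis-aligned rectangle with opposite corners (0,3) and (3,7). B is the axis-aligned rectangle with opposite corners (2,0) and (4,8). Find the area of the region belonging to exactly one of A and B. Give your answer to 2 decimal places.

|A∩B|: x∈[2,3], y∈[3,7] → 1·4 = 4.
|A △ B| = |A| + |B| − 2·|A∩B| = 12 + 16 − 8 = 20.00.

20.00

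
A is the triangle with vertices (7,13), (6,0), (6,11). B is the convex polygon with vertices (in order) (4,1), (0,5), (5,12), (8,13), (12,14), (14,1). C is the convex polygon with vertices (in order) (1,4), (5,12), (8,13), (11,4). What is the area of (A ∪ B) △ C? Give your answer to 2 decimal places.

72.07

|A ∪ B| = 127.0674.
|(A ∪ B) ∩ C| = 55.
|(A ∪ B) △ C| = 127.0674 + 55 − 110 = 72.07.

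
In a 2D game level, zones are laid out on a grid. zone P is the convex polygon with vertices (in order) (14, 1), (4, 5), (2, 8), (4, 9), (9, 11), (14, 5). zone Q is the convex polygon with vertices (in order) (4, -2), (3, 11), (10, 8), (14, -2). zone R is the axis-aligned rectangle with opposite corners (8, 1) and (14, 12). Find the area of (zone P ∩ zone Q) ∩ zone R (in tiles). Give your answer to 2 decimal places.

17.80

The region (zone P ∩ zone Q) ∩ zone R is the polygon with vertices (10,8), (12.571,1.571), (8,3.4), (8,8.857).
By the shoelace formula its area is 17.80.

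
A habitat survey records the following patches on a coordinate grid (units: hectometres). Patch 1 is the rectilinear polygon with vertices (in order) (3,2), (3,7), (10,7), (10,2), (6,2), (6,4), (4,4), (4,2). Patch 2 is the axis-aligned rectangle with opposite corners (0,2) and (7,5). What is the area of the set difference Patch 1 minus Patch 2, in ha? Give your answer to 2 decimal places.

|Patch 1| = 31, |Patch 1∩Patch 2| = 8.
|Patch 1 ∖ Patch 2| = |Patch 1| − |Patch 1∩Patch 2| = 31 − 8 = 23.00.

23.00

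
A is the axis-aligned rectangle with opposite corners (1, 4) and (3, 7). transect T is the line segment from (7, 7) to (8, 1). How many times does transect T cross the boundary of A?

0

The segment lies entirely outside A and never meets its boundary.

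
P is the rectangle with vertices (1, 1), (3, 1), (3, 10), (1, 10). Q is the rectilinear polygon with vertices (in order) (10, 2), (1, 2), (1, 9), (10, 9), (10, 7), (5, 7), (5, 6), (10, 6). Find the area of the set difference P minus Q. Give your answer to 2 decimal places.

|P| = 18, |P∩Q| = 14.
|P ∖ Q| = |P| − |P∩Q| = 18 − 14 = 4.00.

4.00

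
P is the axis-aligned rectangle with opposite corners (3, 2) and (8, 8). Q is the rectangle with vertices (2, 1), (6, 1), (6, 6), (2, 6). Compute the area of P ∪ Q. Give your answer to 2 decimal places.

38.00

By inclusion–exclusion:
Individual areas: |P| = 30, |Q| = 20.
|P∩Q|: x∈[3,6], y∈[2,6] → 3·4 = 12.
|P ∪ Q| = 50 − 12 = 38.00.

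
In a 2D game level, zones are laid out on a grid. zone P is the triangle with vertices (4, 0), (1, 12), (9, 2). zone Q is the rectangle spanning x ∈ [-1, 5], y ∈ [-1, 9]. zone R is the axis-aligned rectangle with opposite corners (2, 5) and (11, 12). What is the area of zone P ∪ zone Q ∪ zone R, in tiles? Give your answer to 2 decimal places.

By inclusion–exclusion:
Individual areas: |zone P| = 33, |zone Q| = 60, |zone R| = 63.
|zone P∩zone Q| = 17.325.
|zone P∩zone R| = 12.1.
|zone Q∩zone R|: x∈[2,5], y∈[5,9] → 3·4 = 12.
|zone P∩zone Q∩zone R| = 9.275.
|zone P ∪ zone Q ∪ zone R| = 156 − 41.425 + 9.275 = 123.85.

123.85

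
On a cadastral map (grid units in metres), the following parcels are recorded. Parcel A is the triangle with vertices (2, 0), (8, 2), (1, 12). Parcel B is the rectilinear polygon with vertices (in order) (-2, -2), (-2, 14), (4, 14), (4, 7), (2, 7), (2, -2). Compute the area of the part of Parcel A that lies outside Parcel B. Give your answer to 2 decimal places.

27.43

|Parcel A| = 37, |Parcel A∩Parcel B| = 9.5714.
|Parcel A ∖ Parcel B| = |Parcel A| − |Parcel A∩Parcel B| = 37 − 9.5714 = 27.43.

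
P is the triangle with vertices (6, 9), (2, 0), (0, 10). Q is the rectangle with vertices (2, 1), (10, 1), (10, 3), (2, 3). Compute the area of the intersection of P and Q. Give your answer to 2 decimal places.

The intersection is the polygon with vertices (2.444,1), (2,1), (2,3), (3.333,3).
By the shoelace formula its area is 1.78.

1.78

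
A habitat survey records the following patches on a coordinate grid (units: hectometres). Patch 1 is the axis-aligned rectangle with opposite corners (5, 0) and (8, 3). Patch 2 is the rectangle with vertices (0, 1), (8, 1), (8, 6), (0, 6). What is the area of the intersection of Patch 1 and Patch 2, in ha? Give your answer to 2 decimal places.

|Patch 1∩Patch 2|: x∈[5,8], y∈[1,3] → 3·2 = 6.

6.00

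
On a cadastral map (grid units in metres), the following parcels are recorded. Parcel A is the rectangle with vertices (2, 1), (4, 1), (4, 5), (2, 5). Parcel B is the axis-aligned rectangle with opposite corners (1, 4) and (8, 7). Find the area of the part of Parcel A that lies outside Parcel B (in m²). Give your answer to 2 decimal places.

|Parcel A∩Parcel B|: x∈[2,4], y∈[4,5] → 2·1 = 2.
|Parcel A| = 8.
|Parcel A ∖ Parcel B| = |Parcel A| − |Parcel A∩Parcel B| = 8 − 2 = 6.00.

6.00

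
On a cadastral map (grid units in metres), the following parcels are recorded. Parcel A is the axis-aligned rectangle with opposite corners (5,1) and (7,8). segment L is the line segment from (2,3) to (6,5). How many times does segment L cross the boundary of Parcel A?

1

The segment meets the boundary at (5,4.5).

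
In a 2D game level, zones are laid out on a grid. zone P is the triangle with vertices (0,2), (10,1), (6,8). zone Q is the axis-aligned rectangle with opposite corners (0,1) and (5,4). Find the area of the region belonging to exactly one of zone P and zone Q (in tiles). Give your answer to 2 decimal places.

29.50

|zone P| = 33, |zone Q| = 15, |zone P∩zone Q| = 9.25.
|zone P △ zone Q| = |zone P| + |zone Q| − 2·|zone P∩zone Q| = 33 + 15 − 18.5 = 29.50.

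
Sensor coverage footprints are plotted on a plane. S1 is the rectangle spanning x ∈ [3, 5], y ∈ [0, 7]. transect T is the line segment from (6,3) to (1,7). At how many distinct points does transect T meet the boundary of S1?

2

The segment meets the boundary at (3,5.4), (5,3.8).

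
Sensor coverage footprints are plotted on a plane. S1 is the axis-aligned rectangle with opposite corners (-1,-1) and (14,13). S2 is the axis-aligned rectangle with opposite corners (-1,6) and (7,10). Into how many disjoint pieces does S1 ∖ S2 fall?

1

S1 ∖ S2 is a single connected region.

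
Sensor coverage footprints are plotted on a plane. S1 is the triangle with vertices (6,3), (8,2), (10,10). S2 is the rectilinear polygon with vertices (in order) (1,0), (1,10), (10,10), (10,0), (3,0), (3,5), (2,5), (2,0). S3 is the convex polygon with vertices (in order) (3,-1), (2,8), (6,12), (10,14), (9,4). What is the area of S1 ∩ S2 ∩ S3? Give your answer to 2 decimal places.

7.91

The intersection is the polygon with vertices (6,3), (9.515,9.152), (9.333,7.333), (8.368,3.474), (7.125,2.438).
By the shoelace formula its area is 7.91.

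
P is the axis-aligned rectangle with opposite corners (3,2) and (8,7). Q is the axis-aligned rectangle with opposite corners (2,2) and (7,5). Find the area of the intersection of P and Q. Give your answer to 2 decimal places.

12.00

|P∩Q|: x∈[3,7], y∈[2,5] → 4·3 = 12.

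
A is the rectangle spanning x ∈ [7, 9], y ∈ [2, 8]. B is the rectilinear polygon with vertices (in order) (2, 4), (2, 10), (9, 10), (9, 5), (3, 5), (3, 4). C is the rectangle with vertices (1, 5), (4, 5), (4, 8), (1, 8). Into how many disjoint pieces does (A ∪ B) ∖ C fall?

(A ∪ B) ∖ C splits into 2 disjoint pieces (area 35, area 1).

2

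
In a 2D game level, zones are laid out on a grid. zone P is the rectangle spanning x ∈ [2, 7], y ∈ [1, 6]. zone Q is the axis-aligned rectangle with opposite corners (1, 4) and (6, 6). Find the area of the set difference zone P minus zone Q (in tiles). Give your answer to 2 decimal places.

17.00

|zone P∩zone Q|: x∈[2,6], y∈[4,6] → 4·2 = 8.
|zone P| = 25.
|zone P ∖ zone Q| = |zone P| − |zone P∩zone Q| = 25 − 8 = 17.00.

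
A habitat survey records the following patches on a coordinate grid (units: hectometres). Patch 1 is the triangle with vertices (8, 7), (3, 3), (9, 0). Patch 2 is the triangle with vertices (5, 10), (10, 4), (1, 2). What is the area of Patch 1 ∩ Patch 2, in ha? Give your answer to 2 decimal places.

10.49

The intersection is the polygon with vertices (3,3), (7.7,6.76), (8.103,6.276), (8.477,3.662), (3.769,2.615).
By the shoelace formula its area is 10.49.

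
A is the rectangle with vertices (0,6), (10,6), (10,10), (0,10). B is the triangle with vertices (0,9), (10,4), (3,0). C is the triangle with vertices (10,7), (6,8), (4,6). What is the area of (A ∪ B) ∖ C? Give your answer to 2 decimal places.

|A ∪ B| = 70.
|(A ∪ B) ∩ C| = 5.
|(A ∪ B) ∖ C| = 70 − 5 = 65.00.

65.00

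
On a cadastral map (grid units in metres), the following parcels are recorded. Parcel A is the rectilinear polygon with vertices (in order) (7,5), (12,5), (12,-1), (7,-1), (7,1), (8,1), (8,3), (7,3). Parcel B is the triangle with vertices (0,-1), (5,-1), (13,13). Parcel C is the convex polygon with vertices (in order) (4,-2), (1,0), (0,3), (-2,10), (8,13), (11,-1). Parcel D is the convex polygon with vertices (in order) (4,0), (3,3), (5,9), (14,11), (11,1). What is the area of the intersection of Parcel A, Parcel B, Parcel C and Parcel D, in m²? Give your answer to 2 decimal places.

The intersection is the polygon with vertices (7,3), (7,5), (8.429,5), (7.286,3).
By the shoelace formula its area is 1.71.

1.71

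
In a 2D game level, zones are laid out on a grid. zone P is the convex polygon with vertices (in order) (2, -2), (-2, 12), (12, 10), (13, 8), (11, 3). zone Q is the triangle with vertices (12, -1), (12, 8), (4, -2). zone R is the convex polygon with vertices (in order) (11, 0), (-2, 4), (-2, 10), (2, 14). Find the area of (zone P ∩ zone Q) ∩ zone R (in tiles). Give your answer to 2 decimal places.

The region (zone P ∩ zone Q) ∩ zone R is the polygon with vertices (7.525,1.069), (6.667,1.333), (8.594,3.743), (9.579,2.211).
By the shoelace formula its area is 3.42.

3.42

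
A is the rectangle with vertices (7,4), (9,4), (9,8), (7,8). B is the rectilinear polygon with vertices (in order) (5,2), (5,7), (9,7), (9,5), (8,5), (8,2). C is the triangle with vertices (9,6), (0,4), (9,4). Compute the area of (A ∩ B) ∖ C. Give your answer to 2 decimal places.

|A ∩ B| = 5.
|(A ∩ B) ∩ C| = 2.5556.
|(A ∩ B) ∖ C| = 5 − 2.5556 = 2.44.

2.44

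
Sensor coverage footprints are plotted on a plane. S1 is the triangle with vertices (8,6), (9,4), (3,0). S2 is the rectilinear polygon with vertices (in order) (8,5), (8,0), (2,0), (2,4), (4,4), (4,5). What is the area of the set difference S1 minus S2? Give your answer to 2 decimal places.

1.75

|S1| = 8, |S1∩S2| = 6.25.
|S1 ∖ S2| = |S1| − |S1∩S2| = 8 − 6.25 = 1.75.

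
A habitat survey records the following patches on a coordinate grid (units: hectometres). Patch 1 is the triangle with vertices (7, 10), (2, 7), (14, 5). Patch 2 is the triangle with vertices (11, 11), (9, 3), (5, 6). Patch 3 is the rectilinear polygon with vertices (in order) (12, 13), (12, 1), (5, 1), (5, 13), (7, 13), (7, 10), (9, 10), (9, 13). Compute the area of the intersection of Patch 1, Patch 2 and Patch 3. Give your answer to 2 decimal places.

The intersection is the polygon with vertices (8.508,8.923), (10.182,7.727), (9.68,5.72), (5.5,6.417).
By the shoelace formula its area is 8.27.

8.27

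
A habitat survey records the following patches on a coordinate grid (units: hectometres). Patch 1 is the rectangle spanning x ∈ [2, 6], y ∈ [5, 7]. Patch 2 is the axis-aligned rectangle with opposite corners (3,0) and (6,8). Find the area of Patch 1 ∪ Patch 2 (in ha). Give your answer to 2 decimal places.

26.00

By inclusion–exclusion:
Individual areas: |Patch 1| = 8, |Patch 2| = 24.
|Patch 1∩Patch 2|: x∈[3,6], y∈[5,7] → 3·2 = 6.
|Patch 1 ∪ Patch 2| = 32 − 6 = 26.00.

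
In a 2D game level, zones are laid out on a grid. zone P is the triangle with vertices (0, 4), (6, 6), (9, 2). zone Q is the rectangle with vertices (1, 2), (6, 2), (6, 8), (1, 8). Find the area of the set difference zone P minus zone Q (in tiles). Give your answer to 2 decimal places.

|zone P| = 15, |zone P∩zone Q| = 9.7222.
|zone P ∖ zone Q| = |zone P| − |zone P∩zone Q| = 15 − 9.7222 = 5.28.

5.28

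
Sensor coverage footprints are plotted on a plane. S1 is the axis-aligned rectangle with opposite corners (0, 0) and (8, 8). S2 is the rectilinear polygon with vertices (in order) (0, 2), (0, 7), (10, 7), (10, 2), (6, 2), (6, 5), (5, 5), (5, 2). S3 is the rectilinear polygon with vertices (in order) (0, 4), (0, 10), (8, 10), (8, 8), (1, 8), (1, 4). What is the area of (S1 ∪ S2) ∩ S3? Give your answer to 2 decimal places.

4.00

|S1 ∪ S2| = 74.
|(S1 ∪ S2) ∩ S3| = 4.00.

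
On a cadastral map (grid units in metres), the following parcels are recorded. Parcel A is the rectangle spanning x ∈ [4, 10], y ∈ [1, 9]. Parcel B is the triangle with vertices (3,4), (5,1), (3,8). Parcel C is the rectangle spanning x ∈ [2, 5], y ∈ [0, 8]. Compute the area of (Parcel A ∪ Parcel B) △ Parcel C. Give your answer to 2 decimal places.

55.00

|Parcel A ∪ Parcel B| = 51.
|(Parcel A ∪ Parcel B) ∩ Parcel C| = 10.
|(Parcel A ∪ Parcel B) △ Parcel C| = 51 + 24 − 20 = 55.00.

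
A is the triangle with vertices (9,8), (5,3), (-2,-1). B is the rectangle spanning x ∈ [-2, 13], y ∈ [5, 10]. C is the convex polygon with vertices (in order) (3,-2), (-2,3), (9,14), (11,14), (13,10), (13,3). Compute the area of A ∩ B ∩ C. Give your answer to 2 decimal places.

1.90

The intersection is the polygon with vertices (5.333,5), (9,8), (6.6,5).
By the shoelace formula its area is 1.90.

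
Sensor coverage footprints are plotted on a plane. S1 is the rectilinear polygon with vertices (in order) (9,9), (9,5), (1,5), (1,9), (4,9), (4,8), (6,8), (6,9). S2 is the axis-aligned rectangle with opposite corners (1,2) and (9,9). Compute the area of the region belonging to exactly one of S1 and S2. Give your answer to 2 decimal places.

26.00

|S1| = 30, |S2| = 56, |S1∩S2| = 30.
|S1 △ S2| = |S1| + |S2| − 2·|S1∩S2| = 30 + 56 − 60 = 26.00.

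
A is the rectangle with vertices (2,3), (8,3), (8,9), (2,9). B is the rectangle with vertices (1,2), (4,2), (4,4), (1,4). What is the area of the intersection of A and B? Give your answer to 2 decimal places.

2.00

|A∩B|: x∈[2,4], y∈[3,4] → 2·1 = 2.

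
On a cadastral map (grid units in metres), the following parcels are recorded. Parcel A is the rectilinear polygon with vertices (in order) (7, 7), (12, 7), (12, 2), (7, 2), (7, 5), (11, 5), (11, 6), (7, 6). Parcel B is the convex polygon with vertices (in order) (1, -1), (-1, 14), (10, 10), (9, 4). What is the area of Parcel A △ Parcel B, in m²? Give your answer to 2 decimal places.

109.50

|Parcel A| = 21, |Parcel B| = 100, |Parcel A∩Parcel B| = 5.75.
|Parcel A △ Parcel B| = |Parcel A| + |Parcel B| − 2·|Parcel A∩Parcel B| = 21 + 100 − 11.5 = 109.50.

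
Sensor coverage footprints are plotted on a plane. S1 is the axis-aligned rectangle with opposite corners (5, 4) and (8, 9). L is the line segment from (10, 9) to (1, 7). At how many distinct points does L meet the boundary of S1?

The segment meets the boundary at (5,7.889), (8,8.556).

2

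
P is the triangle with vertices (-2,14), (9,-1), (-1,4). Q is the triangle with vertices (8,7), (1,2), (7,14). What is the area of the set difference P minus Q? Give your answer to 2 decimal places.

41.96

|P| = 47.5, |P∩Q| = 5.5417.
|P ∖ Q| = |P| − |P∩Q| = 47.5 − 5.5417 = 41.96.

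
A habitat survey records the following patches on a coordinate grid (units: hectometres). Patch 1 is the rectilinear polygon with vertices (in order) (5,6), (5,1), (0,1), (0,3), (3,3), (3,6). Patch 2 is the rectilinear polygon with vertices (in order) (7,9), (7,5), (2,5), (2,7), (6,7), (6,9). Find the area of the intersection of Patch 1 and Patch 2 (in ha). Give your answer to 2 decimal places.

2.00

The intersection is the polygon with vertices (5,5), (3,5), (3,6), (5,6).
By the shoelace formula its area is 2.00.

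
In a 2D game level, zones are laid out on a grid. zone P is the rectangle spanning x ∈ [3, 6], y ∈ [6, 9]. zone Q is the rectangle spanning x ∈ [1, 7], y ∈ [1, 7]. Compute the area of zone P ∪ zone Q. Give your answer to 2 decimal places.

42.00

By inclusion–exclusion:
Individual areas: |zone P| = 9, |zone Q| = 36.
|zone P∩zone Q|: x∈[3,6], y∈[6,7] → 3·1 = 3.
|zone P ∪ zone Q| = 45 − 3 = 42.00.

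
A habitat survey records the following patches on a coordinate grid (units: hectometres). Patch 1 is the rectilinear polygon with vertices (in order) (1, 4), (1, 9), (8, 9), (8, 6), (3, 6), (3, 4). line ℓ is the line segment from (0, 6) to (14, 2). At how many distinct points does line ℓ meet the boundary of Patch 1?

2

The segment meets the boundary at (3,5.143), (1,5.714).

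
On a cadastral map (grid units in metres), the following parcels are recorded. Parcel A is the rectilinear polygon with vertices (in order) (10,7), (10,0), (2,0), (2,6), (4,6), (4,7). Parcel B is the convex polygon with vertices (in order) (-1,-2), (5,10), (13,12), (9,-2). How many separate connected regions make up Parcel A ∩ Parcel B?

Parcel A ∩ Parcel B is a single connected region.

1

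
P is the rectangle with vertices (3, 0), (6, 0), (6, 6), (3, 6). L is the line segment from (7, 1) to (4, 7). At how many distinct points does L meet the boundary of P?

The segment meets the boundary at (4.5,6), (6,3).

2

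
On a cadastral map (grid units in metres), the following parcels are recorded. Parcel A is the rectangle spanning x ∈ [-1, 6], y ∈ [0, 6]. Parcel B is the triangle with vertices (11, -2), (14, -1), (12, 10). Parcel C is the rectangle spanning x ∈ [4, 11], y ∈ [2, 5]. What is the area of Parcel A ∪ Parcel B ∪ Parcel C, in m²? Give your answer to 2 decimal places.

74.50

By inclusion–exclusion:
Individual areas: |Parcel A| = 42, |Parcel B| = 17.5, |Parcel C| = 21.
|Parcel A∩Parcel B| = 0.
|Parcel A∩Parcel C|: x∈[4,6], y∈[2,5] → 2·3 = 6.
|Parcel B∩Parcel C| = 0.
|Parcel A∩Parcel B∩Parcel C| = 0.
|Parcel A ∪ Parcel B ∪ Parcel C| = 80.5 − 6 + 0 = 74.50.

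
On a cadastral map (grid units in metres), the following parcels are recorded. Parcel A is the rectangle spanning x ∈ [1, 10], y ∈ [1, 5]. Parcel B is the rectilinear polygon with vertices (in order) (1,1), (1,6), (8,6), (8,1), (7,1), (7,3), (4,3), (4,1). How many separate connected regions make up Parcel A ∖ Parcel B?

2

Parcel A ∖ Parcel B splits into 2 disjoint pieces (area 8, area 6).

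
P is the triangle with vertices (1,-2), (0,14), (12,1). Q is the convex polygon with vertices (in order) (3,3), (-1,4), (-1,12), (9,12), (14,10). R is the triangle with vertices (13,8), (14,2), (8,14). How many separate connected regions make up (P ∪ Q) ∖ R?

(P ∪ Q) ∖ R splits into 2 disjoint pieces (area 131.7313, area 3.6119).

2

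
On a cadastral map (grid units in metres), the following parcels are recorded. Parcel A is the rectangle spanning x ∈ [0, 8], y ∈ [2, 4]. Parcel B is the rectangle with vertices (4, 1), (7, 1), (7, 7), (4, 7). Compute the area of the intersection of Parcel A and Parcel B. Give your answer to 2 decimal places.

6.00

|Parcel A∩Parcel B|: x∈[4,7], y∈[2,4] → 3·2 = 6.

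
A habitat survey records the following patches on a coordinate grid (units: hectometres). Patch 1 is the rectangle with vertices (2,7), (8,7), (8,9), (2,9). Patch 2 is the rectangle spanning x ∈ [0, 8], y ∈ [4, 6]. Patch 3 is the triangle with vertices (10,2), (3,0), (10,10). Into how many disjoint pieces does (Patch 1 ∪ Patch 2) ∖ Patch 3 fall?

(Patch 1 ∪ Patch 2) ∖ Patch 3 splits into 2 disjoint pieces (area 11.9929, area 13).

2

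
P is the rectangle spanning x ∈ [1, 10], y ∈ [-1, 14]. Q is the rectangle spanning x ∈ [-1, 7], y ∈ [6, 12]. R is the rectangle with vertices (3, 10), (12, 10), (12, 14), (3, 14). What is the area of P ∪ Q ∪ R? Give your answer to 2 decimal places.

155.00

By inclusion–exclusion:
Individual areas: |P| = 135, |Q| = 48, |R| = 36.
|P∩Q|: x∈[1,7], y∈[6,12] → 6·6 = 36.
|P∩R|: x∈[3,10], y∈[10,14] → 7·4 = 28.
|Q∩R|: x∈[3,7], y∈[10,12] → 4·2 = 8.
|P∩Q∩R| = 8.
|P ∪ Q ∪ R| = 219 − 72 + 8 = 155.00.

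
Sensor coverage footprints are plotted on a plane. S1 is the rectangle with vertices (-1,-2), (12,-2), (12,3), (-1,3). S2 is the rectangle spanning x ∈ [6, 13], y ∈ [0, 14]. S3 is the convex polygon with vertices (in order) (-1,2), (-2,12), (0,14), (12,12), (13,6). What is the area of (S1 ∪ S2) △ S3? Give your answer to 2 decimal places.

|S1 ∪ S2| = 145.
|(S1 ∪ S2) ∩ S3| = 50.75.
|(S1 ∪ S2) △ S3| = 145 + 128 − 101.5 = 171.50.

171.50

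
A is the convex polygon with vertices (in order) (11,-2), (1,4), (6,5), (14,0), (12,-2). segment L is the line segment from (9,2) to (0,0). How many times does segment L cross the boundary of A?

The segment meets the boundary at (5.595,1.243).

1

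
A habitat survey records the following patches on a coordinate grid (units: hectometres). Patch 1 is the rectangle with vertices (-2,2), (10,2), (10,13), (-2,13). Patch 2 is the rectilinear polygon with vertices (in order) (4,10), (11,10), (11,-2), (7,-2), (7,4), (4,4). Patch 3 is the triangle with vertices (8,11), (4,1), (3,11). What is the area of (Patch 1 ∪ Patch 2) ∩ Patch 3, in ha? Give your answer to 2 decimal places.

The region (Patch 1 ∪ Patch 2) ∩ Patch 3 is the polygon with vertices (3.9,2), (3,11), (8,11), (4.4,2).
By the shoelace formula its area is 24.75.

24.75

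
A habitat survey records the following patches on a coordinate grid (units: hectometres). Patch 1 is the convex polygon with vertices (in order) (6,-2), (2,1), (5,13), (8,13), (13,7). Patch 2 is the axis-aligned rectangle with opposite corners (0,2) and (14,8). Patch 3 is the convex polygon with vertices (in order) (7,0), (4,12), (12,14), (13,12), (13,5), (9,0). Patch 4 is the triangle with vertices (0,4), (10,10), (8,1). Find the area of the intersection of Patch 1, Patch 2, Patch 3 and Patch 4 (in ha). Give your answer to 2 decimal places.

18.11

The intersection is the polygon with vertices (6.5,2), (5.217,7.13), (6.667,8), (9.556,8), (8.222,2).
By the shoelace formula its area is 18.11.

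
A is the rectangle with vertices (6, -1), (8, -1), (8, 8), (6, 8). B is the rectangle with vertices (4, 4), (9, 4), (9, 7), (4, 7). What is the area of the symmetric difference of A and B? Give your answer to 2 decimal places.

21.00

|A∩B|: x∈[6,8], y∈[4,7] → 2·3 = 6.
|A △ B| = |A| + |B| − 2·|A∩B| = 18 + 15 − 12 = 21.00.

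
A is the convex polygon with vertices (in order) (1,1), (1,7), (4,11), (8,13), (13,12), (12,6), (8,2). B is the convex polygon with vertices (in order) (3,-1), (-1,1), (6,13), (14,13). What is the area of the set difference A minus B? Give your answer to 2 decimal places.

|A| = 102, |A∩B| = 72.4177.
|A ∖ B| = |A| − |A∩B| = 102 − 72.4177 = 29.58.

29.58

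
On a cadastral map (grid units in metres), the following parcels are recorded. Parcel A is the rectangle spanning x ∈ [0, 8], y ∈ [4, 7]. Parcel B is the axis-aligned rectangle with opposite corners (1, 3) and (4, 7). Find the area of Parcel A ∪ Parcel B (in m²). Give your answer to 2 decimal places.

27.00

By inclusion–exclusion:
Individual areas: |Parcel A| = 24, |Parcel B| = 12.
|Parcel A∩Parcel B|: x∈[1,4], y∈[4,7] → 3·3 = 9.
|Parcel A ∪ Parcel B| = 36 − 9 = 27.00.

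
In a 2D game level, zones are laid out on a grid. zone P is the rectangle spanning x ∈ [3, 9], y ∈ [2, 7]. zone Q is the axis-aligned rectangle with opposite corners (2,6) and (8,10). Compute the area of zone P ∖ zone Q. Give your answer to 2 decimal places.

|zone P∩zone Q|: x∈[3,8], y∈[6,7] → 5·1 = 5.
|zone P| = 30.
|zone P ∖ zone Q| = |zone P| − |zone P∩zone Q| = 30 − 5 = 25.00.

25.00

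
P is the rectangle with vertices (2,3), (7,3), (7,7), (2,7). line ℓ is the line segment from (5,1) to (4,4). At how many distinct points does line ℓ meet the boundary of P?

The segment meets the boundary at (4.333,3).

1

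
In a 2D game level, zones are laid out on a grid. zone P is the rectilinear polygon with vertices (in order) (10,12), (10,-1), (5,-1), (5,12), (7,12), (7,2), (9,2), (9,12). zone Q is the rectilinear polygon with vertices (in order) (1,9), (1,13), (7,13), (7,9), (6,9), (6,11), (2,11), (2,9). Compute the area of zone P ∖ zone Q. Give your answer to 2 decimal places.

41.00

|zone P| = 45, |zone P∩zone Q| = 4.
|zone P ∖ zone Q| = |zone P| − |zone P∩zone Q| = 45 − 4 = 41.00.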